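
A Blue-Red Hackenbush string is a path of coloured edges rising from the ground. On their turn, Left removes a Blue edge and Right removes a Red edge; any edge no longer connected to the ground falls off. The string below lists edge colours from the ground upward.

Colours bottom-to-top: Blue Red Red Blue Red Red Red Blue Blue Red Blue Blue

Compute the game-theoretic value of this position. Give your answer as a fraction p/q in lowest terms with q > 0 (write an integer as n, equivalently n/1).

1 of 12 · B · max L 0 · min R +∞ gives 1
2 of 12 · BR · max L 0 · min R 1 gives 1/2
3 of 12 · BRR · max L 0 · min R 1/2 gives 1/4
4 of 12 · BRRB · max L 1/4 · min R 1/2 gives 3/8
5 of 12 · BRRBR · max L 1/4 · min R 3/8 gives 5/16
6 of 12 · BRRBRR · max L 1/4 · min R 5/16 gives 9/32
7 of 12 · BRRBRRR · max L 1/4 · min R 9/32 gives 17/64
8 of 12 · BRRBRRRB · max L 17/64 · min R 9/32 gives 35/128
9 of 12 · BRRBRRRBB · max L 35/128 · min R 9/32 gives 71/256
10 of 12 · BRRBRRRBBR · max L 35/128 · min R 71/256 gives 141/512
11 of 12 · BRRBRRRBBRB · max L 141/512 · min R 71/256 gives 283/1024
12 of 12 · BRRBRRRBBRBB · max L 283/1024 · min R 71/256 gives 567/2048

567/2048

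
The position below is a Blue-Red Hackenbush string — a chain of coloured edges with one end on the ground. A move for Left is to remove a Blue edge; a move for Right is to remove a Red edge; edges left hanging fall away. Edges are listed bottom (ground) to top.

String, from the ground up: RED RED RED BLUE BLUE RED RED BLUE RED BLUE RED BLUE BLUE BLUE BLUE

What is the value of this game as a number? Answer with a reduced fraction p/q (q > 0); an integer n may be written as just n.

Prefix values for RED RED RED BLUE BLUE RED RED BLUE RED BLUE RED BLUE BLUE BLUE BLUE via {L|R} + simplicity:
val(R) = {  | 0 } = -1
val(RR) = {  | -1 0 } = -2
val(RRR) = {  | -2 -1 0 } = -3
val(RRRB) = { -3 | -2 -1 0 } = -5/2
val(RRRBB) = { -3 -5/2 | -2 -1 0 } = -9/4
val(RRRBBR) = { -3 -5/2 | -9/4 -2 -1 0 } = -19/8
val(RRRBBRR) = { -3 -5/2 | -19/8 -9/4 -2 -1 0 } = -39/16
val(RRRBBRRB) = { -3 -5/2 -39/16 | -19/8 -9/4 -2 -1 0 } = -77/32
val(RRRBBRRBR) = { -3 -5/2 -39/16 | -77/32 -19/8 -9/4 -2 -1 0 } = -155/64
val(RRRBBRRBRB) = { -3 -5/2 -39/16 -155/64 | -77/32 -19/8 -9/4 -2 -1 0 } = -309/128
val(RRRBBRRBRBR) = { -3 -5/2 -39/16 -155/64 | -309/128 -77/32 -19/8 -9/4 -2 -1 0 } = -619/256
val(RRRBBRRBRBRB) = { -3 -5/2 -39/16 -155/64 -619/256 | -309/128 -77/32 -19/8 -9/4 -2 -1 0 } = -1237/512
val(RRRBBRRBRBRBB) = { -3 -5/2 -39/16 -155/64 -619/256 -1237/512 | -309/128 -77/32 -19/8 -9/4 -2 -1 0 } = -2473/1024
val(RRRBBRRBRBRBBB) = { -3 -5/2 -39/16 -155/64 -619/256 -1237/512 -2473/1024 | -309/128 -77/32 -19/8 -9/4 -2 -1 0 } = -4945/2048
val(RRRBBRRBRBRBBBB) = { -3 -5/2 -39/16 -155/64 -619/256 -1237/512 -2473/1024 -4945/2048 | -309/128 -77/32 -19/8 -9/4 -2 -1 0 } = -9889/4096

-9889/4096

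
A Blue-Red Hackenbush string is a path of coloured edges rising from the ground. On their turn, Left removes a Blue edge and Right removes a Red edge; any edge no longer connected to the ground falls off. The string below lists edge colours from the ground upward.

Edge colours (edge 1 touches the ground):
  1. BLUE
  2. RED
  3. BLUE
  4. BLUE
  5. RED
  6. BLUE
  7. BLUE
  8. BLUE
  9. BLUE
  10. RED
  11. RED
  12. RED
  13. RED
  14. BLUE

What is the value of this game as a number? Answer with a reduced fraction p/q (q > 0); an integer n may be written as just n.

7107/8192

Recurse on prefixes of the 14-edge string BLUE RED BLUE BLUE RED BLUE BLUE BLUE BLUE RED RED RED RED BLUE:
edge 1 of 14 (BLUE): { 0 | · } -> 1
edge 2 of 14 (RED): { 0 | 1 } -> 1/2
edge 3 of 14 (BLUE): { 0,1/2 | 1 } -> 3/4
edge 4 of 14 (BLUE): { 0,1/2,3/4 | 1 } -> 7/8
edge 5 of 14 (RED): { 0,1/2,3/4 | 7/8,1 } -> 13/16
edge 6 of 14 (BLUE): { 0,1/2,3/4,13/16 | 7/8,1 } -> 27/32
edge 7 of 14 (BLUE): { 0,1/2,3/4,13/16,27/32 | 7/8,1 } -> 55/64
edge 8 of 14 (BLUE): { 0,1/2,3/4,13/16,27/32,55/64 | 7/8,1 } -> 111/128
edge 9 of 14 (BLUE): { 0,1/2,3/4,13/16,27/32,55/64,111/128 | 7/8,1 } -> 223/256
edge 10 of 14 (RED): { 0,1/2,3/4,13/16,27/32,55/64,111/128 | 223/256,7/8,1 } -> 445/512
edge 11 of 14 (RED): { 0,1/2,3/4,13/16,27/32,55/64,111/128 | 445/512,223/256,7/8,1 } -> 889/1024
edge 12 of 14 (RED): { 0,1/2,3/4,13/16,27/32,55/64,111/128 | 889/1024,445/512,223/256,7/8,1 } -> 1777/2048
edge 13 of 14 (RED): { 0,1/2,3/4,13/16,27/32,55/64,111/128 | 1777/2048,889/1024,445/512,223/256,7/8,1 } -> 3553/4096
edge 14 of 14 (BLUE): { 0,1/2,3/4,13/16,27/32,55/64,111/128,3553/4096 | 1777/2048,889/1024,445/512,223/256,7/8,1 } -> 7107/8192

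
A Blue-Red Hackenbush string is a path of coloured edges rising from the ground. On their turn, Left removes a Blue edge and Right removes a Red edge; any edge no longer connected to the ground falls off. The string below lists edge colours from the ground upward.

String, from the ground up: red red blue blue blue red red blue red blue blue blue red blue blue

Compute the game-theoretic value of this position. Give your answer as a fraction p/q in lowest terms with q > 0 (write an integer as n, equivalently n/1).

-9865/8192

Prefix values for red red blue blue blue red red blue red blue blue blue red blue blue via {L|R} + simplicity:
r: Left { · }, Right { 0 } — simplest -1
rr: Left { · }, Right { -1; 0 } — simplest -2
rrb: Left { -2 }, Right { -1; 0 } — simplest -3/2
rrbb: Left { -2; -3/2 }, Right { -1; 0 } — simplest -5/4
rrbbb: Left { -2; -3/2; -5/4 }, Right { -1; 0 } — simplest -9/8
rrbbbr: Left { -2; -3/2; -5/4 }, Right { -9/8; -1; 0 } — simplest -19/16
rrbbbrr: Left { -2; -3/2; -5/4 }, Right { -19/16; -9/8; -1; 0 } — simplest -39/32
rrbbbrrb: Left { -2; -3/2; -5/4; -39/32 }, Right { -19/16; -9/8; -1; 0 } — simplest -77/64
rrbbbrrbr: Left { -2; -3/2; -5/4; -39/32 }, Right { -77/64; -19/16; -9/8; -1; 0 } — simplest -155/128
rrbbbrrbrb: Left { -2; -3/2; -5/4; -39/32; -155/128 }, Right { -77/64; -19/16; -9/8; -1; 0 } — simplest -309/256
rrbbbrrbrbb: Left { -2; -3/2; -5/4; -39/32; -155/128; -309/256 }, Right { -77/64; -19/16; -9/8; -1; 0 } — simplest -617/512
rrbbbrrbrbbb: Left { -2; -3/2; -5/4; -39/32; -155/128; -309/256; -617/512 }, Right { -77/64; -19/16; -9/8; -1; 0 } — simplest -1233/1024
rrbbbrrbrbbbr: Left { -2; -3/2; -5/4; -39/32; -155/128; -309/256; -617/512 }, Right { -1233/1024; -77/64; -19/16; -9/8; -1; 0 } — simplest -2467/2048
rrbbbrrbrbbbrb: Left { -2; -3/2; -5/4; -39/32; -155/128; -309/256; -617/512; -2467/2048 }, Right { -1233/1024; -77/64; -19/16; -9/8; -1; 0 } — simplest -4933/4096
rrbbbrrbrbbbrbb: Left { -2; -3/2; -5/4; -39/32; -155/128; -309/256; -617/512; -2467/2048; -4933/4096 }, Right { -1233/1024; -77/64; -19/16; -9/8; -1; 0 } — simplest -9865/8192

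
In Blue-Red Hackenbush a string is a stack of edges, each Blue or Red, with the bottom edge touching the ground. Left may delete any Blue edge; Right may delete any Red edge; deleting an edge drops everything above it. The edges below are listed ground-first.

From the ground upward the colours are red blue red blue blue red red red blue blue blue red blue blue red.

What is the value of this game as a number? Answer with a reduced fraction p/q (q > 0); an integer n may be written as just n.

-10003/16384

Recurse on prefixes of the 15-edge string red blue red blue blue red red red blue blue blue red blue blue red:
r: Left { — }, Right { 0 } → simplest -1
rb: Left { -1 }, Right { 0 } → simplest -1/2
rbr: Left { -1 }, Right { -1/2 0 } → simplest -3/4
rbrb: Left { -1 -3/4 }, Right { -1/2 0 } → simplest -5/8
rbrbb: Left { -1 -3/4 -5/8 }, Right { -1/2 0 } → simplest -9/16
rbrbbr: Left { -1 -3/4 -5/8 }, Right { -9/16 -1/2 0 } → simplest -19/32
rbrbbrr: Left { -1 -3/4 -5/8 }, Right { -19/32 -9/16 -1/2 0 } → simplest -39/64
rbrbbrrr: Left { -1 -3/4 -5/8 }, Right { -39/64 -19/32 -9/16 -1/2 0 } → simplest -79/128
rbrbbrrrb: Left { -1 -3/4 -5/8 -79/128 }, Right { -39/64 -19/32 -9/16 -1/2 0 } → simplest -157/256
rbrbbrrrbb: Left { -1 -3/4 -5/8 -79/128 -157/256 }, Right { -39/64 -19/32 -9/16 -1/2 0 } → simplest -313/512
rbrbbrrrbbb: Left { -1 -3/4 -5/8 -79/128 -157/256 -313/512 }, Right { -39/64 -19/32 -9/16 -1/2 0 } → simplest -625/1024
rbrbbrrrbbbr: Left { -1 -3/4 -5/8 -79/128 -157/256 -313/512 }, Right { -625/1024 -39/64 -19/32 -9/16 -1/2 0 } → simplest -1251/2048
rbrbbrrrbbbrb: Left { -1 -3/4 -5/8 -79/128 -157/256 -313/512 -1251/2048 }, Right { -625/1024 -39/64 -19/32 -9/16 -1/2 0 } → simplest -2501/4096
rbrbbrrrbbbrbb: Left { -1 -3/4 -5/8 -79/128 -157/256 -313/512 -1251/2048 -2501/4096 }, Right { -625/1024 -39/64 -19/32 -9/16 -1/2 0 } → simplest -5001/8192
rbrbbrrrbbbrbbr: Left { -1 -3/4 -5/8 -79/128 -157/256 -313/512 -1251/2048 -2501/4096 }, Right { -5001/8192 -625/1024 -39/64 -19/32 -9/16 -1/2 0 } → simplest -10003/16384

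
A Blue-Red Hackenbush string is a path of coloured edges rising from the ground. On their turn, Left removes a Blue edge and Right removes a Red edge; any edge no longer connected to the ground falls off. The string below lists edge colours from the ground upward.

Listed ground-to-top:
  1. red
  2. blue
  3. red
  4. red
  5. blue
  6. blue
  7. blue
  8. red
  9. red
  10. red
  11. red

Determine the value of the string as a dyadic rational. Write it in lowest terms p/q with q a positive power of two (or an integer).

-799/1024

Prefix values for red blue red red blue blue blue red red red red via {L|R} + simplicity:
val_1 [r]  L=[]  R=[0]  → -1
val_2 [rb]  L=[-1]  R=[0]  → -1/2
val_3 [rbr]  L=[-1]  R=[-1/2; 0]  → -3/4
val_4 [rbrr]  L=[-1]  R=[-3/4; -1/2; 0]  → -7/8
val_5 [rbrrb]  L=[-1; -7/8]  R=[-3/4; -1/2; 0]  → -13/16
val_6 [rbrrbb]  L=[-1; -7/8; -13/16]  R=[-3/4; -1/2; 0]  → -25/32
val_7 [rbrrbbb]  L=[-1; -7/8; -13/16; -25/32]  R=[-3/4; -1/2; 0]  → -49/64
val_8 [rbrrbbbr]  L=[-1; -7/8; -13/16; -25/32]  R=[-49/64; -3/4; -1/2; 0]  → -99/128
val_9 [rbrrbbbrr]  L=[-1; -7/8; -13/16; -25/32]  R=[-99/128; -49/64; -3/4; -1/2; 0]  → -199/256
val_10 [rbrrbbbrrr]  L=[-1; -7/8; -13/16; -25/32]  R=[-199/256; -99/128; -49/64; -3/4; -1/2; 0]  → -399/512
val_11 [rbrrbbbrrrr]  L=[-1; -7/8; -13/16; -25/32]  R=[-399/512; -199/256; -99/128; -49/64; -3/4; -1/2; 0]  → -799/1024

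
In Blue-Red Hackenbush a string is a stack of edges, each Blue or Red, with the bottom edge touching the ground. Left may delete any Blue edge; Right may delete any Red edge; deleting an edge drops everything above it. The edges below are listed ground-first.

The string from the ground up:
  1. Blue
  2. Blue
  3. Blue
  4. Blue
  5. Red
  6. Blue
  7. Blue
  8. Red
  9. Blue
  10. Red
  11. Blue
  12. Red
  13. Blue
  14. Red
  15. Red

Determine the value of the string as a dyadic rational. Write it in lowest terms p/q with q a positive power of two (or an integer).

v_1 [B]  L=[0]  R=[]  → 1
v_2 [BB]  L=[0; 1]  R=[]  → 2
v_3 [BBB]  L=[0; 1; 2]  R=[]  → 3
v_4 [BBBB]  L=[0; 1; 2; 3]  R=[]  → 4
v_5 [BBBBR]  L=[0; 1; 2; 3]  R=[4]  → 7/2
v_6 [BBBBRB]  L=[0; 1; 2; 3; 7/2]  R=[4]  → 15/4
v_7 [BBBBRBB]  L=[0; 1; 2; 3; 7/2; 15/4]  R=[4]  → 31/8
v_8 [BBBBRBBR]  L=[0; 1; 2; 3; 7/2; 15/4]  R=[31/8; 4]  → 61/16
v_9 [BBBBRBBRB]  L=[0; 1; 2; 3; 7/2; 15/4; 61/16]  R=[31/8; 4]  → 123/32
v_10 [BBBBRBBRBR]  L=[0; 1; 2; 3; 7/2; 15/4; 61/16]  R=[123/32; 31/8; 4]  → 245/64
v_11 [BBBBRBBRBRB]  L=[0; 1; 2; 3; 7/2; 15/4; 61/16; 245/64]  R=[123/32; 31/8; 4]  → 491/128
v_12 [BBBBRBBRBRBR]  L=[0; 1; 2; 3; 7/2; 15/4; 61/16; 245/64]  R=[491/128; 123/32; 31/8; 4]  → 981/256
v_13 [BBBBRBBRBRBRB]  L=[0; 1; 2; 3; 7/2; 15/4; 61/16; 245/64; 981/256]  R=[491/128; 123/32; 31/8; 4]  → 1963/512
v_14 [BBBBRBBRBRBRBR]  L=[0; 1; 2; 3; 7/2; 15/4; 61/16; 245/64; 981/256]  R=[1963/512; 491/128; 123/32; 31/8; 4]  → 3925/1024
v_15 [BBBBRBBRBRBRBRR]  L=[0; 1; 2; 3; 7/2; 15/4; 61/16; 245/64; 981/256]  R=[3925/1024; 1963/512; 491/128; 123/32; 31/8; 4]  → 7849/2048

7849/2048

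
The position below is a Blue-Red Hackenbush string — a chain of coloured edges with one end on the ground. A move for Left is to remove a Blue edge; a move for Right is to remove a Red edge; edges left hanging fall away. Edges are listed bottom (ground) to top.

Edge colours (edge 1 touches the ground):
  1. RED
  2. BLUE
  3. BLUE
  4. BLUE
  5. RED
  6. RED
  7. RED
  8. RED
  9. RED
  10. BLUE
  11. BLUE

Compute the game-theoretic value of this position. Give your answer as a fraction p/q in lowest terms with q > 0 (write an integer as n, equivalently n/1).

1 of 11 · R · max L −∞ · min R 0 -> -1
2 of 11 · RB · max L -1 · min R 0 -> -1/2
3 of 11 · RBB · max L -1/2 · min R 0 -> -1/4
4 of 11 · RBBB · max L -1/4 · min R 0 -> -1/8
5 of 11 · RBBBR · max L -1/4 · min R -1/8 -> -3/16
6 of 11 · RBBBRR · max L -1/4 · min R -3/16 -> -7/32
7 of 11 · RBBBRRR · max L -1/4 · min R -7/32 -> -15/64
8 of 11 · RBBBRRRR · max L -1/4 · min R -15/64 -> -31/128
9 of 11 · RBBBRRRRR · max L -1/4 · min R -31/128 -> -63/256
10 of 11 · RBBBRRRRRB · max L -63/256 · min R -31/128 -> -125/512
11 of 11 · RBBBRRRRRBB · max L -125/512 · min R -31/128 -> -249/1024

-249/1024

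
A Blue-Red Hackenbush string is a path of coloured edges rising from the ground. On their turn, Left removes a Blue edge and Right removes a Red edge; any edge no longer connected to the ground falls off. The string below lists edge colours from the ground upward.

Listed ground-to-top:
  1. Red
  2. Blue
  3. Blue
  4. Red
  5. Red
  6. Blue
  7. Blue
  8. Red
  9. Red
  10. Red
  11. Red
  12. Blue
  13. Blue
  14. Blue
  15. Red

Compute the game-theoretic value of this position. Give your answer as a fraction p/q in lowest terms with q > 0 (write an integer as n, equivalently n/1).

Prefix values for Red Blue Blue Red Red Blue Blue Red Red Red Red Blue Blue Blue Red via {L|R} + simplicity:
value(R) = { · | 0 } so -1
value(RB) = { -1 | 0 } so -1/2
value(RBB) = { -1, -1/2 | 0 } so -1/4
value(RBBR) = { -1, -1/2 | -1/4, 0 } so -3/8
value(RBBRR) = { -1, -1/2 | -3/8, -1/4, 0 } so -7/16
value(RBBRRB) = { -1, -1/2, -7/16 | -3/8, -1/4, 0 } so -13/32
value(RBBRRBB) = { -1, -1/2, -7/16, -13/32 | -3/8, -1/4, 0 } so -25/64
value(RBBRRBBR) = { -1, -1/2, -7/16, -13/32 | -25/64, -3/8, -1/4, 0 } so -51/128
value(RBBRRBBRR) = { -1, -1/2, -7/16, -13/32 | -51/128, -25/64, -3/8, -1/4, 0 } so -103/256
value(RBBRRBBRRR) = { -1, -1/2, -7/16, -13/32 | -103/256, -51/128, -25/64, -3/8, -1/4, 0 } so -207/512
value(RBBRRBBRRRR) = { -1, -1/2, -7/16, -13/32 | -207/512, -103/256, -51/128, -25/64, -3/8, -1/4, 0 } so -415/1024
value(RBBRRBBRRRRB) = { -1, -1/2, -7/16, -13/32, -415/1024 | -207/512, -103/256, -51/128, -25/64, -3/8, -1/4, 0 } so -829/2048
value(RBBRRBBRRRRBB) = { -1, -1/2, -7/16, -13/32, -415/1024, -829/2048 | -207/512, -103/256, -51/128, -25/64, -3/8, -1/4, 0 } so -1657/4096
value(RBBRRBBRRRRBBB) = { -1, -1/2, -7/16, -13/32, -415/1024, -829/2048, -1657/4096 | -207/512, -103/256, -51/128, -25/64, -3/8, -1/4, 0 } so -3313/8192
value(RBBRRBBRRRRBBBR) = { -1, -1/2, -7/16, -13/32, -415/1024, -829/2048, -1657/4096 | -3313/8192, -207/512, -103/256, -51/128, -25/64, -3/8, -1/4, 0 } so -6627/16384

-6627/16384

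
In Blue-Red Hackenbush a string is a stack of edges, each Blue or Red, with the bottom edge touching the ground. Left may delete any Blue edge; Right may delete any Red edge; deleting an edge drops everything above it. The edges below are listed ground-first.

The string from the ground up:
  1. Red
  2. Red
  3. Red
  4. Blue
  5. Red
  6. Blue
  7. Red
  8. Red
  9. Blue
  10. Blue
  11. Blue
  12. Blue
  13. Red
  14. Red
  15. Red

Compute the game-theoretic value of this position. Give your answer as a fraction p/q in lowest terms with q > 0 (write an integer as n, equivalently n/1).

Prefix values for Red Red Red Blue Red Blue Red Red Blue Blue Blue Blue Red Red Red via {L|R} + simplicity:
step 1: add Red to get R; options L={ none } R={ 0 } → -1
step 2: add Red to get RR; options L={ none } R={ -1; 0 } → -2
step 3: add Red to get RRR; options L={ none } R={ -2; -1; 0 } → -3
step 4: add Blue to get RRRB; options L={ -3 } R={ -2; -1; 0 } → -5/2
step 5: add Red to get RRRBR; options L={ -3 } R={ -5/2; -2; -1; 0 } → -11/4
step 6: add Blue to get RRRBRB; options L={ -3; -11/4 } R={ -5/2; -2; -1; 0 } → -21/8
step 7: add Red to get RRRBRBR; options L={ -3; -11/4 } R={ -21/8; -5/2; -2; -1; 0 } → -43/16
step 8: add Red to get RRRBRBRR; options L={ -3; -11/4 } R={ -43/16; -21/8; -5/2; -2; -1; 0 } → -87/32
step 9: add Blue to get RRRBRBRRB; options L={ -3; -11/4; -87/32 } R={ -43/16; -21/8; -5/2; -2; -1; 0 } → -173/64
step 10: add Blue to get RRRBRBRRBB; options L={ -3; -11/4; -87/32; -173/64 } R={ -43/16; -21/8; -5/2; -2; -1; 0 } → -345/128
step 11: add Blue to get RRRBRBRRBBB; options L={ -3; -11/4; -87/32; -173/64; -345/128 } R={ -43/16; -21/8; -5/2; -2; -1; 0 } → -689/256
step 12: add Blue to get RRRBRBRRBBBB; options L={ -3; -11/4; -87/32; -173/64; -345/128; -689/256 } R={ -43/16; -21/8; -5/2; -2; -1; 0 } → -1377/512
step 13: add Red to get RRRBRBRRBBBBR; options L={ -3; -11/4; -87/32; -173/64; -345/128; -689/256 } R={ -1377/512; -43/16; -21/8; -5/2; -2; -1; 0 } → -2755/1024
step 14: add Red to get RRRBRBRRBBBBRR; options L={ -3; -11/4; -87/32; -173/64; -345/128; -689/256 } R={ -2755/1024; -1377/512; -43/16; -21/8; -5/2; -2; -1; 0 } → -5511/2048
step 15: add Red to get RRRBRBRRBBBBRRR; options L={ -3; -11/4; -87/32; -173/64; -345/128; -689/256 } R={ -5511/2048; -2755/1024; -1377/512; -43/16; -21/8; -5/2; -2; -1; 0 } → -11023/4096

-11023/4096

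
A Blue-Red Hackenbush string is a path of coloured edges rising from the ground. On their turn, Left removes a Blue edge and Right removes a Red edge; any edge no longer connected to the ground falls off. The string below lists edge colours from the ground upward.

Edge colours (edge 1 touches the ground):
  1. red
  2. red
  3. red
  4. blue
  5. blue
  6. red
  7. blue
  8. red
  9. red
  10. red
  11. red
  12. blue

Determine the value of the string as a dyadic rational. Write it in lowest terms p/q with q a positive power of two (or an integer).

-1213/512

Recurse on prefixes of the 12-edge string red red red blue blue red blue red red red red blue:
G_1 [r]  L=[]  R=[0]  so -1
G_2 [rr]  L=[]  R=[-1, 0]  so -2
G_3 [rrr]  L=[]  R=[-2, -1, 0]  so -3
G_4 [rrrb]  L=[-3]  R=[-2, -1, 0]  so -5/2
G_5 [rrrbb]  L=[-3, -5/2]  R=[-2, -1, 0]  so -9/4
G_6 [rrrbbr]  L=[-3, -5/2]  R=[-9/4, -2, -1, 0]  so -19/8
G_7 [rrrbbrb]  L=[-3, -5/2, -19/8]  R=[-9/4, -2, -1, 0]  so -37/16
G_8 [rrrbbrbr]  L=[-3, -5/2, -19/8]  R=[-37/16, -9/4, -2, -1, 0]  so -75/32
G_9 [rrrbbrbrr]  L=[-3, -5/2, -19/8]  R=[-75/32, -37/16, -9/4, -2, -1, 0]  so -151/64
G_10 [rrrbbrbrrr]  L=[-3, -5/2, -19/8]  R=[-151/64, -75/32, -37/16, -9/4, -2, -1, 0]  so -303/128
G_11 [rrrbbrbrrrr]  L=[-3, -5/2, -19/8]  R=[-303/128, -151/64, -75/32, -37/16, -9/4, -2, -1, 0]  so -607/256
G_12 [rrrbbrbrrrrb]  L=[-3, -5/2, -19/8, -607/256]  R=[-303/128, -151/64, -75/32, -37/16, -9/4, -2, -1, 0]  so -1213/512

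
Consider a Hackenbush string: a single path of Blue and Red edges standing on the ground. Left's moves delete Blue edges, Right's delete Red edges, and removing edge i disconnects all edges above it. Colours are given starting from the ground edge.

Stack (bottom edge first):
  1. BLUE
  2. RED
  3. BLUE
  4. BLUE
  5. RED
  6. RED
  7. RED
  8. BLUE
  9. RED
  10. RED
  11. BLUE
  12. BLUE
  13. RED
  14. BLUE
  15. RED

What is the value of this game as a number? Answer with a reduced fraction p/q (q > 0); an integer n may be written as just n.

Prefix values for BLUE RED BLUE BLUE RED RED RED BLUE RED RED BLUE BLUE RED BLUE RED via {L|R} + simplicity:
value(B) = { 0 | — } -> 1
value(BR) = { 0 | 1 } -> 1/2
value(BRB) = { 0,1/2 | 1 } -> 3/4
value(BRBB) = { 0,1/2,3/4 | 1 } -> 7/8
value(BRBBR) = { 0,1/2,3/4 | 7/8,1 } -> 13/16
value(BRBBRR) = { 0,1/2,3/4 | 13/16,7/8,1 } -> 25/32
value(BRBBRRR) = { 0,1/2,3/4 | 25/32,13/16,7/8,1 } -> 49/64
value(BRBBRRRB) = { 0,1/2,3/4,49/64 | 25/32,13/16,7/8,1 } -> 99/128
value(BRBBRRRBR) = { 0,1/2,3/4,49/64 | 99/128,25/32,13/16,7/8,1 } -> 197/256
value(BRBBRRRBRR) = { 0,1/2,3/4,49/64 | 197/256,99/128,25/32,13/16,7/8,1 } -> 393/512
value(BRBBRRRBRRB) = { 0,1/2,3/4,49/64,393/512 | 197/256,99/128,25/32,13/16,7/8,1 } -> 787/1024
value(BRBBRRRBRRBB) = { 0,1/2,3/4,49/64,393/512,787/1024 | 197/256,99/128,25/32,13/16,7/8,1 } -> 1575/2048
value(BRBBRRRBRRBBR) = { 0,1/2,3/4,49/64,393/512,787/1024 | 1575/2048,197/256,99/128,25/32,13/16,7/8,1 } -> 3149/4096
value(BRBBRRRBRRBBRB) = { 0,1/2,3/4,49/64,393/512,787/1024,3149/4096 | 1575/2048,197/256,99/128,25/32,13/16,7/8,1 } -> 6299/8192
value(BRBBRRRBRRBBRBR) = { 0,1/2,3/4,49/64,393/512,787/1024,3149/4096 | 6299/8192,1575/2048,197/256,99/128,25/32,13/16,7/8,1 } -> 12597/16384

12597/16384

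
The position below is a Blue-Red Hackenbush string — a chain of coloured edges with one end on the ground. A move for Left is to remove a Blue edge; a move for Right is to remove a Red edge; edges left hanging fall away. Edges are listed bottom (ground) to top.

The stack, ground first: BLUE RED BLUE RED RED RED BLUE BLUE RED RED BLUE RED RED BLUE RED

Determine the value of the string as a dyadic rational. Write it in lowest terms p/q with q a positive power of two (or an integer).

1 of 15 · B · max L 0 · min R +∞ → 1
2 of 15 · BR · max L 0 · min R 1 → 1/2
3 of 15 · BRB · max L 1/2 · min R 1 → 3/4
4 of 15 · BRBR · max L 1/2 · min R 3/4 → 5/8
5 of 15 · BRBRR · max L 1/2 · min R 5/8 → 9/16
6 of 15 · BRBRRR · max L 1/2 · min R 9/16 → 17/32
7 of 15 · BRBRRRB · max L 17/32 · min R 9/16 → 35/64
8 of 15 · BRBRRRBB · max L 35/64 · min R 9/16 → 71/128
9 of 15 · BRBRRRBBR · max L 35/64 · min R 71/128 → 141/256
10 of 15 · BRBRRRBBRR · max L 35/64 · min R 141/256 → 281/512
11 of 15 · BRBRRRBBRRB · max L 281/512 · min R 141/256 → 563/1024
12 of 15 · BRBRRRBBRRBR · max L 281/512 · min R 563/1024 → 1125/2048
13 of 15 · BRBRRRBBRRBRR · max L 281/512 · min R 1125/2048 → 2249/4096
14 of 15 · BRBRRRBBRRBRRB · max L 2249/4096 · min R 1125/2048 → 4499/8192
15 of 15 · BRBRRRBBRRBRRBR · max L 2249/4096 · min R 4499/8192 → 8997/16384

8997/16384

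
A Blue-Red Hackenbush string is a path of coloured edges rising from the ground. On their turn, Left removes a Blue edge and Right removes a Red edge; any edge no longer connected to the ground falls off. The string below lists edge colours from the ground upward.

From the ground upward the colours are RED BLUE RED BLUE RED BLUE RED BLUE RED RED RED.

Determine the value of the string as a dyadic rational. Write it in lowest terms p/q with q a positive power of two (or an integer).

v_1 [R]  L=[(no moves)]  R=[0]  => -1
v_2 [RB]  L=[-1]  R=[0]  => -1/2
v_3 [RBR]  L=[-1]  R=[-1/2,0]  => -3/4
v_4 [RBRB]  L=[-1,-3/4]  R=[-1/2,0]  => -5/8
v_5 [RBRBR]  L=[-1,-3/4]  R=[-5/8,-1/2,0]  => -11/16
v_6 [RBRBRB]  L=[-1,-3/4,-11/16]  R=[-5/8,-1/2,0]  => -21/32
v_7 [RBRBRBR]  L=[-1,-3/4,-11/16]  R=[-21/32,-5/8,-1/2,0]  => -43/64
v_8 [RBRBRBRB]  L=[-1,-3/4,-11/16,-43/64]  R=[-21/32,-5/8,-1/2,0]  => -85/128
v_9 [RBRBRBRBR]  L=[-1,-3/4,-11/16,-43/64]  R=[-85/128,-21/32,-5/8,-1/2,0]  => -171/256
v_10 [RBRBRBRBRR]  L=[-1,-3/4,-11/16,-43/64]  R=[-171/256,-85/128,-21/32,-5/8,-1/2,0]  => -343/512
v_11 [RBRBRBRBRRR]  L=[-1,-3/4,-11/16,-43/64]  R=[-343/512,-171/256,-85/128,-21/32,-5/8,-1/2,0]  => -687/1024

-687/1024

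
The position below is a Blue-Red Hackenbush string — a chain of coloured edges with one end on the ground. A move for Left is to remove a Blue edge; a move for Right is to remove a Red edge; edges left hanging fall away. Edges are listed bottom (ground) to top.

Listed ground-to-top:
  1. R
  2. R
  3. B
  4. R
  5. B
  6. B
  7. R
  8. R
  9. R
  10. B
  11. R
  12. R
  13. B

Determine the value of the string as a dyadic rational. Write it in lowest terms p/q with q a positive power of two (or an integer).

Build value(s[:k]) for k = 1..13, string s = R R B R B B R R R B R R B.
1 of 13 · R · max L −∞ · min R 0 — -1
2 of 13 · RR · max L −∞ · min R -1 — -2
3 of 13 · RRB · max L -2 · min R -1 — -3/2
4 of 13 · RRBR · max L -2 · min R -3/2 — -7/4
5 of 13 · RRBRB · max L -7/4 · min R -3/2 — -13/8
6 of 13 · RRBRBB · max L -13/8 · min R -3/2 — -25/16
7 of 13 · RRBRBBR · max L -13/8 · min R -25/16 — -51/32
8 of 13 · RRBRBBRR · max L -13/8 · min R -51/32 — -103/64
9 of 13 · RRBRBBRRR · max L -13/8 · min R -103/64 — -207/128
10 of 13 · RRBRBBRRRB · max L -207/128 · min R -103/64 — -413/256
11 of 13 · RRBRBBRRRBR · max L -207/128 · min R -413/256 — -827/512
12 of 13 · RRBRBBRRRBRR · max L -207/128 · min R -827/512 — -1655/1024
13 of 13 · RRBRBBRRRBRRB · max L -1655/1024 · min R -827/512 — -3309/2048

-3309/2048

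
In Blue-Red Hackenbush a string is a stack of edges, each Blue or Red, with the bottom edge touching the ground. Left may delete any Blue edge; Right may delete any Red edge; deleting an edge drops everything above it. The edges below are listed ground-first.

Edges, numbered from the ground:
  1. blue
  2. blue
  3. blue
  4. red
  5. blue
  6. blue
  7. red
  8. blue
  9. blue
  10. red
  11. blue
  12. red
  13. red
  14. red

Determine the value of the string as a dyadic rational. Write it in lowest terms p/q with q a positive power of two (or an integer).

Prefix values for blue blue blue red blue blue red blue blue red blue red red red via {L|R} + simplicity:
edge 1 of 14 (blue): { 0 | none } -> 1
edge 2 of 14 (blue): { 0, 1 | none } -> 2
edge 3 of 14 (blue): { 0, 1, 2 | none } -> 3
edge 4 of 14 (red): { 0, 1, 2 | 3 } -> 5/2
edge 5 of 14 (blue): { 0, 1, 2, 5/2 | 3 } -> 11/4
edge 6 of 14 (blue): { 0, 1, 2, 5/2, 11/4 | 3 } -> 23/8
edge 7 of 14 (red): { 0, 1, 2, 5/2, 11/4 | 23/8, 3 } -> 45/16
edge 8 of 14 (blue): { 0, 1, 2, 5/2, 11/4, 45/16 | 23/8, 3 } -> 91/32
edge 9 of 14 (blue): { 0, 1, 2, 5/2, 11/4, 45/16, 91/32 | 23/8, 3 } -> 183/64
edge 10 of 14 (red): { 0, 1, 2, 5/2, 11/4, 45/16, 91/32 | 183/64, 23/8, 3 } -> 365/128
edge 11 of 14 (blue): { 0, 1, 2, 5/2, 11/4, 45/16, 91/32, 365/128 | 183/64, 23/8, 3 } -> 731/256
edge 12 of 14 (red): { 0, 1, 2, 5/2, 11/4, 45/16, 91/32, 365/128 | 731/256, 183/64, 23/8, 3 } -> 1461/512
edge 13 of 14 (red): { 0, 1, 2, 5/2, 11/4, 45/16, 91/32, 365/128 | 1461/512, 731/256, 183/64, 23/8, 3 } -> 2921/1024
edge 14 of 14 (red): { 0, 1, 2, 5/2, 11/4, 45/16, 91/32, 365/128 | 2921/1024, 1461/512, 731/256, 183/64, 23/8, 3 } -> 5841/2048

5841/2048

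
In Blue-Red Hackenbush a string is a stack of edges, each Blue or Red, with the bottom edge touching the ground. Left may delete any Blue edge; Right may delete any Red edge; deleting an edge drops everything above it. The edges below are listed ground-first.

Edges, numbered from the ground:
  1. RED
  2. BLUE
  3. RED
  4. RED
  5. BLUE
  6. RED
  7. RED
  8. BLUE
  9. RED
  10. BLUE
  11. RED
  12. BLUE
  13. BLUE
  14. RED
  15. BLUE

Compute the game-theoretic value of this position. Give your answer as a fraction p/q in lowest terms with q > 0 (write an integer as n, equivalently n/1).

-13989/16384

Prefix values for RED BLUE RED RED BLUE RED RED BLUE RED BLUE RED BLUE BLUE RED BLUE via {L|R} + simplicity:
edge 1 of 15 (RED): { none | 0 } ⇒ -1
edge 2 of 15 (BLUE): { -1 | 0 } ⇒ -1/2
edge 3 of 15 (RED): { -1 | -1/2; 0 } ⇒ -3/4
edge 4 of 15 (RED): { -1 | -3/4; -1/2; 0 } ⇒ -7/8
edge 5 of 15 (BLUE): { -1; -7/8 | -3/4; -1/2; 0 } ⇒ -13/16
edge 6 of 15 (RED): { -1; -7/8 | -13/16; -3/4; -1/2; 0 } ⇒ -27/32
edge 7 of 15 (RED): { -1; -7/8 | -27/32; -13/16; -3/4; -1/2; 0 } ⇒ -55/64
edge 8 of 15 (BLUE): { -1; -7/8; -55/64 | -27/32; -13/16; -3/4; -1/2; 0 } ⇒ -109/128
edge 9 of 15 (RED): { -1; -7/8; -55/64 | -109/128; -27/32; -13/16; -3/4; -1/2; 0 } ⇒ -219/256
edge 10 of 15 (BLUE): { -1; -7/8; -55/64; -219/256 | -109/128; -27/32; -13/16; -3/4; -1/2; 0 } ⇒ -437/512
edge 11 of 15 (RED): { -1; -7/8; -55/64; -219/256 | -437/512; -109/128; -27/32; -13/16; -3/4; -1/2; 0 } ⇒ -875/1024
edge 12 of 15 (BLUE): { -1; -7/8; -55/64; -219/256; -875/1024 | -437/512; -109/128; -27/32; -13/16; -3/4; -1/2; 0 } ⇒ -1749/2048
edge 13 of 15 (BLUE): { -1; -7/8; -55/64; -219/256; -875/1024; -1749/2048 | -437/512; -109/128; -27/32; -13/16; -3/4; -1/2; 0 } ⇒ -3497/4096
edge 14 of 15 (RED): { -1; -7/8; -55/64; -219/256; -875/1024; -1749/2048 | -3497/4096; -437/512; -109/128; -27/32; -13/16; -3/4; -1/2; 0 } ⇒ -6995/8192
edge 15 of 15 (BLUE): { -1; -7/8; -55/64; -219/256; -875/1024; -1749/2048; -6995/8192 | -3497/4096; -437/512; -109/128; -27/32; -13/16; -3/4; -1/2; 0 } ⇒ -13989/16384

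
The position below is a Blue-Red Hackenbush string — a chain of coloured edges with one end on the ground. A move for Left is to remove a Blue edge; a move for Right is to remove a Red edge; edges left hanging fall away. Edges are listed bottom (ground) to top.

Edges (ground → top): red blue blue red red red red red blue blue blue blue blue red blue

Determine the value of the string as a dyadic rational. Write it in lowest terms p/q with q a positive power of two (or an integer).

Prefix values for red blue blue red red red red red blue blue blue blue blue red blue via {L|R} + simplicity:
1 of 15 · r · max L −∞ · min R 0 — -1
2 of 15 · rb · max L -1 · min R 0 — -1/2
3 of 15 · rbb · max L -1/2 · min R 0 — -1/4
4 of 15 · rbbr · max L -1/2 · min R -1/4 — -3/8
5 of 15 · rbbrr · max L -1/2 · min R -3/8 — -7/16
6 of 15 · rbbrrr · max L -1/2 · min R -7/16 — -15/32
7 of 15 · rbbrrrr · max L -1/2 · min R -15/32 — -31/64
8 of 15 · rbbrrrrr · max L -1/2 · min R -31/64 — -63/128
9 of 15 · rbbrrrrrb · max L -63/128 · min R -31/64 — -125/256
10 of 15 · rbbrrrrrbb · max L -125/256 · min R -31/64 — -249/512
11 of 15 · rbbrrrrrbbb · max L -249/512 · min R -31/64 — -497/1024
12 of 15 · rbbrrrrrbbbb · max L -497/1024 · min R -31/64 — -993/2048
13 of 15 · rbbrrrrrbbbbb · max L -993/2048 · min R -31/64 — -1985/4096
14 of 15 · rbbrrrrrbbbbbr · max L -993/2048 · min R -1985/4096 — -3971/8192
15 of 15 · rbbrrrrrbbbbbrb · max L -3971/8192 · min R -1985/4096 — -7941/16384

-7941/16384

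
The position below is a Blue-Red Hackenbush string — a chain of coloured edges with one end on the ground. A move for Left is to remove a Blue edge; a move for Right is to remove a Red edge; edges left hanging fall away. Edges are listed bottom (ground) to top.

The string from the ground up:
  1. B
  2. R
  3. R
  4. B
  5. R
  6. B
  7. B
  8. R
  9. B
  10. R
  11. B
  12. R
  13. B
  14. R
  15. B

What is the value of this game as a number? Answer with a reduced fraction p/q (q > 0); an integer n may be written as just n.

B: Left { 0 }, Right { ∅ } — simplest 1
BR: Left { 0 }, Right { 1 } — simplest 1/2
BRR: Left { 0 }, Right { 1/2, 1 } — simplest 1/4
BRRB: Left { 0, 1/4 }, Right { 1/2, 1 } — simplest 3/8
BRRBR: Left { 0, 1/4 }, Right { 3/8, 1/2, 1 } — simplest 5/16
BRRBRB: Left { 0, 1/4, 5/16 }, Right { 3/8, 1/2, 1 } — simplest 11/32
BRRBRBB: Left { 0, 1/4, 5/16, 11/32 }, Right { 3/8, 1/2, 1 } — simplest 23/64
BRRBRBBR: Left { 0, 1/4, 5/16, 11/32 }, Right { 23/64, 3/8, 1/2, 1 } — simplest 45/128
BRRBRBBRB: Left { 0, 1/4, 5/16, 11/32, 45/128 }, Right { 23/64, 3/8, 1/2, 1 } — simplest 91/256
BRRBRBBRBR: Left { 0, 1/4, 5/16, 11/32, 45/128 }, Right { 91/256, 23/64, 3/8, 1/2, 1 } — simplest 181/512
BRRBRBBRBRB: Left { 0, 1/4, 5/16, 11/32, 45/128, 181/512 }, Right { 91/256, 23/64, 3/8, 1/2, 1 } — simplest 363/1024
BRRBRBBRBRBR: Left { 0, 1/4, 5/16, 11/32, 45/128, 181/512 }, Right { 363/1024, 91/256, 23/64, 3/8, 1/2, 1 } — simplest 725/2048
BRRBRBBRBRBRB: Left { 0, 1/4, 5/16, 11/32, 45/128, 181/512, 725/2048 }, Right { 363/1024, 91/256, 23/64, 3/8, 1/2, 1 } — simplest 1451/4096
BRRBRBBRBRBRBR: Left { 0, 1/4, 5/16, 11/32, 45/128, 181/512, 725/2048 }, Right { 1451/4096, 363/1024, 91/256, 23/64, 3/8, 1/2, 1 } — simplest 2901/8192
BRRBRBBRBRBRBRB: Left { 0, 1/4, 5/16, 11/32, 45/128, 181/512, 725/2048, 2901/8192 }, Right { 1451/4096, 363/1024, 91/256, 23/64, 3/8, 1/2, 1 } — simplest 5803/16384

5803/16384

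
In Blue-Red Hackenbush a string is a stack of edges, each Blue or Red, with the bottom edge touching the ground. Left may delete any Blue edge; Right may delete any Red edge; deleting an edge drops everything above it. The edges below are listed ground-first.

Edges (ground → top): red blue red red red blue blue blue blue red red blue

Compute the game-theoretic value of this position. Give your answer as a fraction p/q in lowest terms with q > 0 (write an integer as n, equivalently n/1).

-1805/2048

Prefix values for red blue red red red blue blue blue blue red red blue via {L|R} + simplicity:
val_1 [r]  L=[(no moves)]  R=[0]  = -1
val_2 [rb]  L=[-1]  R=[0]  = -1/2
val_3 [rbr]  L=[-1]  R=[-1/2, 0]  = -3/4
val_4 [rbrr]  L=[-1]  R=[-3/4, -1/2, 0]  = -7/8
val_5 [rbrrr]  L=[-1]  R=[-7/8, -3/4, -1/2, 0]  = -15/16
val_6 [rbrrrb]  L=[-1, -15/16]  R=[-7/8, -3/4, -1/2, 0]  = -29/32
val_7 [rbrrrbb]  L=[-1, -15/16, -29/32]  R=[-7/8, -3/4, -1/2, 0]  = -57/64
val_8 [rbrrrbbb]  L=[-1, -15/16, -29/32, -57/64]  R=[-7/8, -3/4, -1/2, 0]  = -113/128
val_9 [rbrrrbbbb]  L=[-1, -15/16, -29/32, -57/64, -113/128]  R=[-7/8, -3/4, -1/2, 0]  = -225/256
val_10 [rbrrrbbbbr]  L=[-1, -15/16, -29/32, -57/64, -113/128]  R=[-225/256, -7/8, -3/4, -1/2, 0]  = -451/512
val_11 [rbrrrbbbbrr]  L=[-1, -15/16, -29/32, -57/64, -113/128]  R=[-451/512, -225/256, -7/8, -3/4, -1/2, 0]  = -903/1024
val_12 [rbrrrbbbbrrb]  L=[-1, -15/16, -29/32, -57/64, -113/128, -903/1024]  R=[-451/512, -225/256, -7/8, -3/4, -1/2, 0]  = -1805/2048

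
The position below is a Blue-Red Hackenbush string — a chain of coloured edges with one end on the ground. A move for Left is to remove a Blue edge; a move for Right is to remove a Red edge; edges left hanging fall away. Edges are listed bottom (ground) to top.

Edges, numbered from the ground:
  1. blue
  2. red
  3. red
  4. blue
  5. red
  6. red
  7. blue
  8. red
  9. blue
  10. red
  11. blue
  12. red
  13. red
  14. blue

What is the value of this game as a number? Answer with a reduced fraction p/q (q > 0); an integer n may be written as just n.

Prefix values for blue red red blue red red blue red blue red blue red red blue via {L|R} + simplicity:
b: Left { 0 }, Right { (no moves) } so simplest 1
br: Left { 0 }, Right { 1 } so simplest 1/2
brr: Left { 0 }, Right { 1/2,1 } so simplest 1/4
brrb: Left { 0,1/4 }, Right { 1/2,1 } so simplest 3/8
brrbr: Left { 0,1/4 }, Right { 3/8,1/2,1 } so simplest 5/16
brrbrr: Left { 0,1/4 }, Right { 5/16,3/8,1/2,1 } so simplest 9/32
brrbrrb: Left { 0,1/4,9/32 }, Right { 5/16,3/8,1/2,1 } so simplest 19/64
brrbrrbr: Left { 0,1/4,9/32 }, Right { 19/64,5/16,3/8,1/2,1 } so simplest 37/128
brrbrrbrb: Left { 0,1/4,9/32,37/128 }, Right { 19/64,5/16,3/8,1/2,1 } so simplest 75/256
brrbrrbrbr: Left { 0,1/4,9/32,37/128 }, Right { 75/256,19/64,5/16,3/8,1/2,1 } so simplest 149/512
brrbrrbrbrb: Left { 0,1/4,9/32,37/128,149/512 }, Right { 75/256,19/64,5/16,3/8,1/2,1 } so simplest 299/1024
brrbrrbrbrbr: Left { 0,1/4,9/32,37/128,149/512 }, Right { 299/1024,75/256,19/64,5/16,3/8,1/2,1 } so simplest 597/2048
brrbrrbrbrbrr: Left { 0,1/4,9/32,37/128,149/512 }, Right { 597/2048,299/1024,75/256,19/64,5/16,3/8,1/2,1 } so simplest 1193/4096
brrbrrbrbrbrrb: Left { 0,1/4,9/32,37/128,149/512,1193/4096 }, Right { 597/2048,299/1024,75/256,19/64,5/16,3/8,1/2,1 } so simplest 2387/8192

2387/8192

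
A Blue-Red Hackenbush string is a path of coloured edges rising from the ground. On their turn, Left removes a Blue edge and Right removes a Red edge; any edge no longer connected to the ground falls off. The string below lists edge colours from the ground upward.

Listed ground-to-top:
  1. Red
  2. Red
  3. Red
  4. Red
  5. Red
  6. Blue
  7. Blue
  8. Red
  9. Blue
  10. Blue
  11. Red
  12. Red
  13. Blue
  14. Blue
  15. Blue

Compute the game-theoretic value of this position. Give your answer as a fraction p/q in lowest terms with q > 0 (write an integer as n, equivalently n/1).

-4401/1024

step 1: add Red to get R; options L={ — } R={ 0 } so -1
step 2: add Red to get RR; options L={ — } R={ -1,0 } so -2
step 3: add Red to get RRR; options L={ — } R={ -2,-1,0 } so -3
step 4: add Red to get RRRR; options L={ — } R={ -3,-2,-1,0 } so -4
step 5: add Red to get RRRRR; options L={ — } R={ -4,-3,-2,-1,0 } so -5
step 6: add Blue to get RRRRRB; options L={ -5 } R={ -4,-3,-2,-1,0 } so -9/2
step 7: add Blue to get RRRRRBB; options L={ -5,-9/2 } R={ -4,-3,-2,-1,0 } so -17/4
step 8: add Red to get RRRRRBBR; options L={ -5,-9/2 } R={ -17/4,-4,-3,-2,-1,0 } so -35/8
step 9: add Blue to get RRRRRBBRB; options L={ -5,-9/2,-35/8 } R={ -17/4,-4,-3,-2,-1,0 } so -69/16
step 10: add Blue to get RRRRRBBRBB; options L={ -5,-9/2,-35/8,-69/16 } R={ -17/4,-4,-3,-2,-1,0 } so -137/32
step 11: add Red to get RRRRRBBRBBR; options L={ -5,-9/2,-35/8,-69/16 } R={ -137/32,-17/4,-4,-3,-2,-1,0 } so -275/64
step 12: add Red to get RRRRRBBRBBRR; options L={ -5,-9/2,-35/8,-69/16 } R={ -275/64,-137/32,-17/4,-4,-3,-2,-1,0 } so -551/128
step 13: add Blue to get RRRRRBBRBBRRB; options L={ -5,-9/2,-35/8,-69/16,-551/128 } R={ -275/64,-137/32,-17/4,-4,-3,-2,-1,0 } so -1101/256
step 14: add Blue to get RRRRRBBRBBRRBB; options L={ -5,-9/2,-35/8,-69/16,-551/128,-1101/256 } R={ -275/64,-137/32,-17/4,-4,-3,-2,-1,0 } so -2201/512
step 15: add Blue to get RRRRRBBRBBRRBBB; options L={ -5,-9/2,-35/8,-69/16,-551/128,-1101/256,-2201/512 } R={ -275/64,-137/32,-17/4,-4,-3,-2,-1,0 } so -4401/1024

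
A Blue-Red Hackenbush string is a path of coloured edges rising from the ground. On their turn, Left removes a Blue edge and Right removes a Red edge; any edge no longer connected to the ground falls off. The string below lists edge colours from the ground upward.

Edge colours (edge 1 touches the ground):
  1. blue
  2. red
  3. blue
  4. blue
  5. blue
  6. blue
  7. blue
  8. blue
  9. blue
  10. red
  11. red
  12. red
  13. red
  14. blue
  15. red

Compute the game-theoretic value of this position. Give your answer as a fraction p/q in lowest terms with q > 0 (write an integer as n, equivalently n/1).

16261/16384

step 1: add blue to get b; options L={ 0 } R={ — } so 1
step 2: add red to get br; options L={ 0 } R={ 1 } so 1/2
step 3: add blue to get brb; options L={ 0; 1/2 } R={ 1 } so 3/4
step 4: add blue to get brbb; options L={ 0; 1/2; 3/4 } R={ 1 } so 7/8
step 5: add blue to get brbbb; options L={ 0; 1/2; 3/4; 7/8 } R={ 1 } so 15/16
step 6: add blue to get brbbbb; options L={ 0; 1/2; 3/4; 7/8; 15/16 } R={ 1 } so 31/32
step 7: add blue to get brbbbbb; options L={ 0; 1/2; 3/4; 7/8; 15/16; 31/32 } R={ 1 } so 63/64
step 8: add blue to get brbbbbbb; options L={ 0; 1/2; 3/4; 7/8; 15/16; 31/32; 63/64 } R={ 1 } so 127/128
step 9: add blue to get brbbbbbbb; options L={ 0; 1/2; 3/4; 7/8; 15/16; 31/32; 63/64; 127/128 } R={ 1 } so 255/256
step 10: add red to get brbbbbbbbr; options L={ 0; 1/2; 3/4; 7/8; 15/16; 31/32; 63/64; 127/128 } R={ 255/256; 1 } so 509/512
step 11: add red to get brbbbbbbbrr; options L={ 0; 1/2; 3/4; 7/8; 15/16; 31/32; 63/64; 127/128 } R={ 509/512; 255/256; 1 } so 1017/1024
step 12: add red to get brbbbbbbbrrr; options L={ 0; 1/2; 3/4; 7/8; 15/16; 31/32; 63/64; 127/128 } R={ 1017/1024; 509/512; 255/256; 1 } so 2033/2048
step 13: add red to get brbbbbbbbrrrr; options L={ 0; 1/2; 3/4; 7/8; 15/16; 31/32; 63/64; 127/128 } R={ 2033/2048; 1017/1024; 509/512; 255/256; 1 } so 4065/4096
step 14: add blue to get brbbbbbbbrrrrb; options L={ 0; 1/2; 3/4; 7/8; 15/16; 31/32; 63/64; 127/128; 4065/4096 } R={ 2033/2048; 1017/1024; 509/512; 255/256; 1 } so 8131/8192
step 15: add red to get brbbbbbbbrrrrbr; options L={ 0; 1/2; 3/4; 7/8; 15/16; 31/32; 63/64; 127/128; 4065/4096 } R={ 8131/8192; 2033/2048; 1017/1024; 509/512; 255/256; 1 } so 16261/16384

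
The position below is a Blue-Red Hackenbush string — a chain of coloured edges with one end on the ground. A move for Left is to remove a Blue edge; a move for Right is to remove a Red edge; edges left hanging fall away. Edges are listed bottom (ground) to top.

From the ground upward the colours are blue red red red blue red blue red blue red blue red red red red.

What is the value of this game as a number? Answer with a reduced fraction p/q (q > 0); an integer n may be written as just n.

2721/16384

step 1: add blue to get b; options L={ 0 } R={ (no moves) } => 1
step 2: add red to get br; options L={ 0 } R={ 1 } => 1/2
step 3: add red to get brr; options L={ 0 } R={ 1/2 1 } => 1/4
step 4: add red to get brrr; options L={ 0 } R={ 1/4 1/2 1 } => 1/8
step 5: add blue to get brrrb; options L={ 0 1/8 } R={ 1/4 1/2 1 } => 3/16
step 6: add red to get brrrbr; options L={ 0 1/8 } R={ 3/16 1/4 1/2 1 } => 5/32
step 7: add blue to get brrrbrb; options L={ 0 1/8 5/32 } R={ 3/16 1/4 1/2 1 } => 11/64
step 8: add red to get brrrbrbr; options L={ 0 1/8 5/32 } R={ 11/64 3/16 1/4 1/2 1 } => 21/128
step 9: add blue to get brrrbrbrb; options L={ 0 1/8 5/32 21/128 } R={ 11/64 3/16 1/4 1/2 1 } => 43/256
step 10: add red to get brrrbrbrbr; options L={ 0 1/8 5/32 21/128 } R={ 43/256 11/64 3/16 1/4 1/2 1 } => 85/512
step 11: add blue to get brrrbrbrbrb; options L={ 0 1/8 5/32 21/128 85/512 } R={ 43/256 11/64 3/16 1/4 1/2 1 } => 171/1024
step 12: add red to get brrrbrbrbrbr; options L={ 0 1/8 5/32 21/128 85/512 } R={ 171/1024 43/256 11/64 3/16 1/4 1/2 1 } => 341/2048
step 13: add red to get brrrbrbrbrbrr; options L={ 0 1/8 5/32 21/128 85/512 } R={ 341/2048 171/1024 43/256 11/64 3/16 1/4 1/2 1 } => 681/4096
step 14: add red to get brrrbrbrbrbrrr; options L={ 0 1/8 5/32 21/128 85/512 } R={ 681/4096 341/2048 171/1024 43/256 11/64 3/16 1/4 1/2 1 } => 1361/8192
step 15: add red to get brrrbrbrbrbrrrr; options L={ 0 1/8 5/32 21/128 85/512 } R={ 1361/8192 681/4096 341/2048 171/1024 43/256 11/64 3/16 1/4 1/2 1 } => 2721/16384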